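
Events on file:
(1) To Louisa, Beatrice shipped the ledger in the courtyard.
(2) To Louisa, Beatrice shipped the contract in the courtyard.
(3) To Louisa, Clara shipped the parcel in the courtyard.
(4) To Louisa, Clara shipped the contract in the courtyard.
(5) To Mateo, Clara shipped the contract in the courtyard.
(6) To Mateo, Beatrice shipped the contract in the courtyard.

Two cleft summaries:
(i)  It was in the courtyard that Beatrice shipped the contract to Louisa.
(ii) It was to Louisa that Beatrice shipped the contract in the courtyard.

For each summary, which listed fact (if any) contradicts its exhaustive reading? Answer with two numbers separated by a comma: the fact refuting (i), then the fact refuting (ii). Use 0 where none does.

Summary (i) focuses "in the courtyard" (the setting); background Beatrice as agent and the contract as thing and Louisa as recipient. No fact matches that background with a different setting, so 0.
Summary (ii) focuses "Louisa" (the recipient); background Beatrice as agent and the contract as thing and in the courtyard as setting. Fact (6) matches that background with recipient = Mateo — refutes (ii).

0, 6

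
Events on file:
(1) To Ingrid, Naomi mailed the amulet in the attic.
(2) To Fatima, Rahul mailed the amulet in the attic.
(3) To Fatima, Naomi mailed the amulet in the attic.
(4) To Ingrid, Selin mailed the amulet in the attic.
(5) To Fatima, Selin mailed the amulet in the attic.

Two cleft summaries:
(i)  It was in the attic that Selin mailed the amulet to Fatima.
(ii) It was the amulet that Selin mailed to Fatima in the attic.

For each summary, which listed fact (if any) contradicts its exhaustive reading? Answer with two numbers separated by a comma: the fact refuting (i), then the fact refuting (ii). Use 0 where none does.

0, 0

Summary (i) focuses "in the attic" (the setting); background same agent, thing, recipient (Selin / the amulet / Fatima). No fact matches that background with a different setting, so 0.
Summary (ii) focuses "the amulet" (the thing); background same agent, recipient, setting (Selin / Fatima / in the attic). No fact matches that background with a different thing, so 0.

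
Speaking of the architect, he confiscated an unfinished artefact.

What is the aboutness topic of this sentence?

the architect

The construction explicitly marks "the architect" as what the sentence is about — the topic.
The remainder of the clause is the comment (what is said about the topic).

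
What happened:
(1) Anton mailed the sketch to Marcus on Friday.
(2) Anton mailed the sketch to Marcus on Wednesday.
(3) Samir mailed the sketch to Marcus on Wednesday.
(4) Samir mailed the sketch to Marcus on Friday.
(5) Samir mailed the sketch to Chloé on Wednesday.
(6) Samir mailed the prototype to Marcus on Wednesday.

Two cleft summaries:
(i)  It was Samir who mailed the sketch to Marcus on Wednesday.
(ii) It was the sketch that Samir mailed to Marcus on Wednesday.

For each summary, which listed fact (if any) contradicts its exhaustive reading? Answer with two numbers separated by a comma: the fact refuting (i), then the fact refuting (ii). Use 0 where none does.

2, 6

Summary (i) focuses "Samir" (the agent); background same thing, recipient, setting (the sketch / Marcus / on Wednesday). Fact (2) matches that background with agent = Anton — refutes (i).
Summary (ii) focuses "the sketch" (the thing); background same agent, recipient, setting (Samir / Marcus / on Wednesday). Fact (6) matches that background with thing = the prototype — refutes (ii).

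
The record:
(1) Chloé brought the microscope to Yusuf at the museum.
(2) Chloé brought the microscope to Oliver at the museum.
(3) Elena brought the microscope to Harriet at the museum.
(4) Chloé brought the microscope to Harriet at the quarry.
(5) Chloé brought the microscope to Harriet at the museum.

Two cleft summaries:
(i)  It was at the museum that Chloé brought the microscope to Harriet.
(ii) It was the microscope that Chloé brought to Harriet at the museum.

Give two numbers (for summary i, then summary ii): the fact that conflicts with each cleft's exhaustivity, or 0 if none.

4, 0

Summary (i) focuses "at the museum" (the setting); background Chloé as agent and the microscope as thing and Harriet as recipient. Fact (4) matches that background with setting = at the quarry — refutes (i).
Summary (ii) focuses "the microscope" (the thing); background Chloé as agent and Harriet as recipient and at the museum as setting. No fact matches that background with a different thing, so 0.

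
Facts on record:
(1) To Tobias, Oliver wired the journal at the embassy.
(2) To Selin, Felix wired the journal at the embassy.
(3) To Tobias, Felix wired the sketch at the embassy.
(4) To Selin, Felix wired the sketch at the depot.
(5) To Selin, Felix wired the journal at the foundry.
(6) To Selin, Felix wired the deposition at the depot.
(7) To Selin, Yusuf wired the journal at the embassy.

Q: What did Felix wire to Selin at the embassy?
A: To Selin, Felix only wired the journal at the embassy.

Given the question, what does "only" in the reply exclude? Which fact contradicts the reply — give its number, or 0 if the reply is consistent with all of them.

The question "What did ...?" targets the thing, so in the reply the focus falls on "the journal".
So "only" ranges over things; the rest (agent = Felix, recipient = Selin, setting = at the embassy) is presupposed.
No listed fact shares that background with another thing. Nothing contradicts the reply.
(Fact (5) would refute a reading with focus on the setting — but that is not what the question asks.)

0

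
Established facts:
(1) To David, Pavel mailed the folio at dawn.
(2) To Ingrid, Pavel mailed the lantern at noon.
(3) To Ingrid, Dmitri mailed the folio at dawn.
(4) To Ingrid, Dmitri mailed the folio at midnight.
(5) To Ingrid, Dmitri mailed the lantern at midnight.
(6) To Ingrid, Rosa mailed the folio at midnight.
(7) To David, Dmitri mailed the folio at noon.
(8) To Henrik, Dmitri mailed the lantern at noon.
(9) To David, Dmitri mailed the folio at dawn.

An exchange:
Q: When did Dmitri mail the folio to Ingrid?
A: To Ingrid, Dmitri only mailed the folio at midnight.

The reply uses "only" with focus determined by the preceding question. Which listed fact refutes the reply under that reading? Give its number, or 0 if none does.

3

The question "When did ...?" targets the setting, so in the reply the focus falls on "at midnight".
So "only" ranges over settings; the rest (Dmitri as agent and the folio as thing and Ingrid as recipient) is presupposed.
Fact (3) shares the background with a different setting (at dawn) — counterexample.
(Fact (5) would refute a reading with focus on the thing — but that is not what the question asks.)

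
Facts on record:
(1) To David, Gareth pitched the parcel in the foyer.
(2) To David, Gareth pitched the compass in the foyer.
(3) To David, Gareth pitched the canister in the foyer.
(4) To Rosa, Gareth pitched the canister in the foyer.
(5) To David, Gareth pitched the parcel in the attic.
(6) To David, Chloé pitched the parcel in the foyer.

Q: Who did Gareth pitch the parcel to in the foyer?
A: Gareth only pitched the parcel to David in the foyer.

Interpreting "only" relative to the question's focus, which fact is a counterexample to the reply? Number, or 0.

Answering "Who did ... to ...?" puts focus on the recipient — here, "David".
"Only" then excludes alternative recipients while the background — same agent, thing, setting (Gareth / the parcel / in the foyer) — is held fixed.
No listed fact shares that background with another recipient. Nothing contradicts the reply.
(Fact (2) would refute a reading with focus on the thing — but that is not what the question asks.)

0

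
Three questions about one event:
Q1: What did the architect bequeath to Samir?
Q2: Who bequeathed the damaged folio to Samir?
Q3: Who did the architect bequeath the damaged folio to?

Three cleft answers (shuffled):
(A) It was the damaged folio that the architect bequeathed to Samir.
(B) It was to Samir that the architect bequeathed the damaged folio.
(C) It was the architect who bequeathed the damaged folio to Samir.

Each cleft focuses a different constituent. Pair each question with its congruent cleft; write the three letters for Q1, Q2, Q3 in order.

Q1 asks about the direct object; cleft (A) focuses "the damaged folio", which is the direct object — so Q1 → A.
Q2 asks about the subject (agent); cleft (C) focuses "the architect", which is the subject (agent) — so Q2 → C.
Q3 asks about the recipient; cleft (B) focuses "to Samir", which is the recipient — so Q3 → B.
Mapping: Q1→A, Q2→C, Q3→B.

ACB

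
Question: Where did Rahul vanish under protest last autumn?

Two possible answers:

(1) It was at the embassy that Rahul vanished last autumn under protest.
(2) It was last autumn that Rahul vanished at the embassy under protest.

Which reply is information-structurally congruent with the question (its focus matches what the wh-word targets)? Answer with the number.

The question word "where" targets the location.
Option (1) clefts "at the embassy" — that matches what the question asks about.
Option (2) clefts "last autumn" — the time, not what was asked.
So the congruent reply is (1).

1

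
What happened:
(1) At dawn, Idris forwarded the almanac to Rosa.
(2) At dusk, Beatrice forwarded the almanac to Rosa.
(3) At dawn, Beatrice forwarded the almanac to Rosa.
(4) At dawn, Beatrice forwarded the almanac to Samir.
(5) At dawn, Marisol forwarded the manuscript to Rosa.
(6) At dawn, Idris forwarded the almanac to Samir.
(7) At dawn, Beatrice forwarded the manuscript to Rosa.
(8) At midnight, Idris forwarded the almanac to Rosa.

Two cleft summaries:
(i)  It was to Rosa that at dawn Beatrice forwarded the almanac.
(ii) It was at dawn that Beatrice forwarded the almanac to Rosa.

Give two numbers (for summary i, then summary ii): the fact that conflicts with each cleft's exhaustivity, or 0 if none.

4, 2

Summary (i) focuses "Rosa" (the recipient); background agent = Beatrice, thing = the almanac, setting = at dawn. Fact (4) matches that background with recipient = Samir — refutes (i).
Summary (ii) focuses "at dawn" (the setting); background agent = Beatrice, thing = the almanac, recipient = Rosa. Fact (2) matches that background with setting = at dusk — refutes (ii).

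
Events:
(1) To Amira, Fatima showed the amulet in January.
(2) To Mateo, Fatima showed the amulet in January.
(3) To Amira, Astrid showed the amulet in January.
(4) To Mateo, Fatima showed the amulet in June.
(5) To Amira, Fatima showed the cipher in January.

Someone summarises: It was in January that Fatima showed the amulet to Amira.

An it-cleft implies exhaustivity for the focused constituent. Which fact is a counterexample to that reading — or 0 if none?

0

The cleft puts "in January" in focus and presupposes the open proposition with same agent, thing, recipient (Fatima / the amulet / Amira).
The exhaustive reading says no other setting fits that background.
Every other fact differs from the presupposition on some backgrounded slot, so none challenges the exhaustivity.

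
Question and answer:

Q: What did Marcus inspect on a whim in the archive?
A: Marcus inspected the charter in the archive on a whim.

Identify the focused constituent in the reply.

The wh-word "what" asks about the direct object.
In the answer, "Marcus", "in the archive" and "on a whim" are given — repeated from the question.
The constituent filling the direct object gap is "the charter"; that is the focus and would carry nuclear stress.

the charter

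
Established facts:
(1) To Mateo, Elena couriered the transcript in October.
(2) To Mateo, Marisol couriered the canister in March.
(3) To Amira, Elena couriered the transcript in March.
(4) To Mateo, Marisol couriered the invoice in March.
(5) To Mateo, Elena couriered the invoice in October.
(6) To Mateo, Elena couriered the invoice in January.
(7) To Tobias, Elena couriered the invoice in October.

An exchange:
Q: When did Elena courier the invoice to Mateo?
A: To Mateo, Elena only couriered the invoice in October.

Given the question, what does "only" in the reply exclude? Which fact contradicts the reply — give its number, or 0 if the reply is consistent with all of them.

6

Answering "When did ...?" puts focus on the setting — here, "in October".
"Only" then excludes alternative settings while the background — agent = Elena, thing = the invoice, recipient = Mateo — is held fixed.
Fact (6) shares the background with a different setting (in January) — counterexample.
(Fact (1) would refute a reading with focus on the thing — but that is not what the question asks.)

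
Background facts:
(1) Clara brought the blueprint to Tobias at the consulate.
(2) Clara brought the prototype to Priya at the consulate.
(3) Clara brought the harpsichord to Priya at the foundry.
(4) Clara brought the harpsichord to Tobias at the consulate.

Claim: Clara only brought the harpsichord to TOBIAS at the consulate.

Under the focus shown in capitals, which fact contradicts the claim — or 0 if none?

Focus (in capitals) is "Tobias" — the recipient. "Only" excludes alternative recipients while holding fixed Clara as agent and the harpsichord as thing and at the consulate as setting.
No fact matches Clara as agent and the harpsichord as thing and at the consulate as setting with a different recipient — every other fact differs on at least one backgrounded slot. So no fact refutes it.

0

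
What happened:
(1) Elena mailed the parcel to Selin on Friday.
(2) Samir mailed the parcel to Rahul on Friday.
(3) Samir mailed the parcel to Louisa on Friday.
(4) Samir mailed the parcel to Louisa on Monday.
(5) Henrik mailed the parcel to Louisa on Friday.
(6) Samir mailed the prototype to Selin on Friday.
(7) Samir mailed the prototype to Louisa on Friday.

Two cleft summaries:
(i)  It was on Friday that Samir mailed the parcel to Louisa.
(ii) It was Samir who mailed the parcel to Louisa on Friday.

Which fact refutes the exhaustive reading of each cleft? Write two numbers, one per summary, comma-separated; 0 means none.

4, 5

(i): focus "on Friday". Looking for Samir as agent and the parcel as thing and Louisa as recipient with some other setting — fact (4) has on Monday there. Refuted.
(ii): focus "Samir". Looking for the parcel as thing and Louisa as recipient and on Friday as setting with some other agent — fact (5) has Henrik there. Refuted.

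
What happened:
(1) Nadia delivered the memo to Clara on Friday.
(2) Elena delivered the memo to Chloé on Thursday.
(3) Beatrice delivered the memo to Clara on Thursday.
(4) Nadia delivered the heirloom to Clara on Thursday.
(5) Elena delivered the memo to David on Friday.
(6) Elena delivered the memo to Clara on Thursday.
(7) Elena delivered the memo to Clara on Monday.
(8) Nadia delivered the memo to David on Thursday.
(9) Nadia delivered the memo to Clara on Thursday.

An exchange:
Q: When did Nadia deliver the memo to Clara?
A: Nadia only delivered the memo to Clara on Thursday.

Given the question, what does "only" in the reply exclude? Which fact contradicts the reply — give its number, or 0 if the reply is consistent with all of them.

Answering "When did ...?" puts focus on the setting — here, "on Thursday".
So "only" ranges over settings; the rest (same agent, thing, recipient (Nadia / the memo / Clara)) is presupposed.
Fact (1) shares the background with a different setting (on Friday) — counterexample.
(Fact (4) would refute a reading with focus on the thing — but that is not what the question asks.)

1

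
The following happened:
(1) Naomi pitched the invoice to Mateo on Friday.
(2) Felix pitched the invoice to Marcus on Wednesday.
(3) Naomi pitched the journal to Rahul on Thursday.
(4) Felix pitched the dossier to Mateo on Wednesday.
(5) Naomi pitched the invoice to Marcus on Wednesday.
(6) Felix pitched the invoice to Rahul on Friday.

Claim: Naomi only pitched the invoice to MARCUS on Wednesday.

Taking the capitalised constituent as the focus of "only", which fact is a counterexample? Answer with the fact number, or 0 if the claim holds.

0

The capitals mark "Marcus" as focus. So "only" rules out other recipients, with the rest (same agent, thing, setting (Naomi / the invoice / on Wednesday)) as background.
Every other fact changes something in the background, not just the recipient. Nothing refutes the claim.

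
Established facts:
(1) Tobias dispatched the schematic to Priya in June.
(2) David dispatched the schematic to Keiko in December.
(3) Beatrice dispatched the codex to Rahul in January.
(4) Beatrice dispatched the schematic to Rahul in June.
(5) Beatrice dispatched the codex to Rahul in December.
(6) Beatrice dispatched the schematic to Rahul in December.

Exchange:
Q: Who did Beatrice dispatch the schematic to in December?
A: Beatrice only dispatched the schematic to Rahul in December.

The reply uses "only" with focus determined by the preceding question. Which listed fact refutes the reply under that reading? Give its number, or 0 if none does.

Answering "Who did ... to ...?" puts focus on the recipient — here, "Rahul".
So "only" ranges over recipients; the rest (Beatrice as agent and the schematic as thing and in December as setting) is presupposed.
No fact keeps Beatrice as agent and the schematic as thing and in December as setting while changing the recipient; every other fact differs on something backgrounded. The reply stands.
(Fact (4) would refute a reading with focus on the setting — but that is not what the question asks.)

0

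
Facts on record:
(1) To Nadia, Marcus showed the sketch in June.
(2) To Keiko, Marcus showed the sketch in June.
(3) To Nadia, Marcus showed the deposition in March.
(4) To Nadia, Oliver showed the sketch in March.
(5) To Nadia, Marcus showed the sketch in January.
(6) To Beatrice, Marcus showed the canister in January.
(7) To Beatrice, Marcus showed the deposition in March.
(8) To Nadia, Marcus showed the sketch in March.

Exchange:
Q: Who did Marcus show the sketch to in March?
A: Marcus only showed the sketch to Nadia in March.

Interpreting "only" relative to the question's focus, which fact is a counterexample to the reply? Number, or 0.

0

The question "Who did ... to ...?" targets the recipient, so in the reply the focus falls on "Nadia".
So "only" ranges over recipients; the rest (Marcus as agent and the sketch as thing and in March as setting) is presupposed.
No listed fact shares that background with another recipient. Nothing contradicts the reply.
(Fact (3) would refute a reading with focus on the thing — but that is not what the question asks.)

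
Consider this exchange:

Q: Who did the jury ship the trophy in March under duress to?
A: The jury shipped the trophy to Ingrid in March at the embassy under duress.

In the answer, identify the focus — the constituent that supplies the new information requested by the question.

The wh-word "who" asks about the recipient.
In the answer, "the jury", "the trophy", "in March" and "under duress" are given — repeated from the question.
"at the embassy" is also new, but it specifies the location, which is not what the question asks about — so it is not the focus.
The constituent filling the recipient gap is "to Ingrid"; that is the focus.

to Ingrid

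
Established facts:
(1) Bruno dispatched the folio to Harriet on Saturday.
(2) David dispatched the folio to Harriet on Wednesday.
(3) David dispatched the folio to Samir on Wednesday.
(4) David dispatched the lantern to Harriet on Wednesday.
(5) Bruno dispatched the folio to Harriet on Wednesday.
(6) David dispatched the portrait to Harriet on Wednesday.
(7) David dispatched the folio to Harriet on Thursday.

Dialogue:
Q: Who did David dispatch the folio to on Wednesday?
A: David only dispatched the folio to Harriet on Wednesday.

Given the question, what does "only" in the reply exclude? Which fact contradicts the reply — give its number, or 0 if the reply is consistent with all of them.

3

Answering "Who did ... to ...?" puts focus on the recipient — here, "Harriet".
So "only" ranges over recipients; the rest (David as agent and the folio as thing and on Wednesday as setting) is presupposed.
Fact (3) keeps David as agent and the folio as thing and on Wednesday as setting but has recipient = Samir; that refutes the reply.
(Fact (4) would refute a reading with focus on the thing — but that is not what the question asks.)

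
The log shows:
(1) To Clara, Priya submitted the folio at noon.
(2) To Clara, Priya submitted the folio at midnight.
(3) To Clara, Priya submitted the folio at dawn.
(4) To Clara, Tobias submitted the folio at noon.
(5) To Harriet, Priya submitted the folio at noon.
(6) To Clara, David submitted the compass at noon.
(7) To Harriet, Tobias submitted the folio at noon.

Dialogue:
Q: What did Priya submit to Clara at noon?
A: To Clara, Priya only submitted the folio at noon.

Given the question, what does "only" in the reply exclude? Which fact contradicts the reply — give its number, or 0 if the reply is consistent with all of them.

0

Answering "What did ...?" puts focus on the thing — here, "the folio".
So "only" ranges over things; the rest (agent = Priya, recipient = Clara, setting = at noon) is presupposed.
No fact keeps agent = Priya, recipient = Clara, setting = at noon while changing the thing; every other fact differs on something backgrounded. The reply stands.
(Fact (5) would refute a reading with focus on the recipient — but that is not what the question asks.)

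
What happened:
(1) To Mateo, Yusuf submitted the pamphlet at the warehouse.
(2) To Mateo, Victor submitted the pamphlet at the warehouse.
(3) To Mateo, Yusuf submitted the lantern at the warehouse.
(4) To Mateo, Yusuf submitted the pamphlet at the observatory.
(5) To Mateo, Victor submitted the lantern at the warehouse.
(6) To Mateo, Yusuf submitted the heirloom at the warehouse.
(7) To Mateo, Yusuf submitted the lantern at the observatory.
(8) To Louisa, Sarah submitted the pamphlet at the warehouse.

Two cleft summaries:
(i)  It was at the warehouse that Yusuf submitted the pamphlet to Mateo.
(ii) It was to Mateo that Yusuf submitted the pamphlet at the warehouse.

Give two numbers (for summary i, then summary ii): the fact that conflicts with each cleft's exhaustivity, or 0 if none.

Summary (i) focuses "at the warehouse" (the setting); background Yusuf as agent and the pamphlet as thing and Mateo as recipient. Fact (4) matches that background with setting = at the observatory — refutes (i).
Summary (ii) focuses "Mateo" (the recipient); background Yusuf as agent and the pamphlet as thing and at the warehouse as setting. No fact matches that background with a different recipient, so 0.

4, 0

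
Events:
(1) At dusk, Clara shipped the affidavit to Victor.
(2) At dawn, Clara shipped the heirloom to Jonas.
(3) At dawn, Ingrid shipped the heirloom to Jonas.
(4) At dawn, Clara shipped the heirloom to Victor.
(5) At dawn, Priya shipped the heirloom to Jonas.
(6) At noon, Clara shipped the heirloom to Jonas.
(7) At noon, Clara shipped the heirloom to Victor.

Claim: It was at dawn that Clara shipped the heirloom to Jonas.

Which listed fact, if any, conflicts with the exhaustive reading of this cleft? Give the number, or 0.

The cleft puts "at dawn" in focus and presupposes the open proposition with Clara as agent and the heirloom as thing and Jonas as recipient.
The exhaustive reading says no other setting fits that background.
Fact (6) shares the background but with setting = at noon; exhaustivity is violated.

6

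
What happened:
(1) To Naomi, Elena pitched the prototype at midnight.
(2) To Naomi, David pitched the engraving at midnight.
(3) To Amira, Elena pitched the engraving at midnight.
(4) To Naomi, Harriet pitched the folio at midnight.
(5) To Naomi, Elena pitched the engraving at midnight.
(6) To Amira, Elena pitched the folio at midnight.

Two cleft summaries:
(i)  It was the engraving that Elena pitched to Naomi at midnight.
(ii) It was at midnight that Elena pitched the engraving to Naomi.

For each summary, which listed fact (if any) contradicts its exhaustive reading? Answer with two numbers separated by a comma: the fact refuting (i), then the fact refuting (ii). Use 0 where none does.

(i): focus "the engraving". Looking for agent = Elena, recipient = Naomi, setting = at midnight with some other thing — fact (1) has the prototype there. Refuted.
(ii): focus "at midnight". No fact shares agent = Elena, thing = the engraving, recipient = Naomi with a different setting. 0.

1, 0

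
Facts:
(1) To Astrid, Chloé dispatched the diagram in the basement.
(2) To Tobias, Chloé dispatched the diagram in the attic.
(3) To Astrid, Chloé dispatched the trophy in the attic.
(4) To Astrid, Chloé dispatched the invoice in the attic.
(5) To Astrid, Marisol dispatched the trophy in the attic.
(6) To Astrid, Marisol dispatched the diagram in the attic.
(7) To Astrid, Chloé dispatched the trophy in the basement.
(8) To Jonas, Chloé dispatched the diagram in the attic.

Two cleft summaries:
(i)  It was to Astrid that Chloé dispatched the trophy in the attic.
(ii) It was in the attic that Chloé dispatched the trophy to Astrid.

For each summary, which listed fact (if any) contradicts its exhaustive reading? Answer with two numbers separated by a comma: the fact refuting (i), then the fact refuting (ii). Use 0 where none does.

0, 7

Summary (i) focuses "Astrid" (the recipient); background Chloé as agent and the trophy as thing and in the attic as setting. No fact matches that background with a different recipient, so 0.
Summary (ii) focuses "in the attic" (the setting); background Chloé as agent and the trophy as thing and Astrid as recipient. Fact (7) matches that background with setting = in the basement — refutes (ii).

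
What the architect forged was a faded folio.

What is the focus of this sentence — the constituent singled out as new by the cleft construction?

In a pseudo-cleft "What ... was X", the post-copular constituent X is the focus.
Here the focus is "a faded folio". The backgrounded (presupposed) material includes "the architect".

a faded folio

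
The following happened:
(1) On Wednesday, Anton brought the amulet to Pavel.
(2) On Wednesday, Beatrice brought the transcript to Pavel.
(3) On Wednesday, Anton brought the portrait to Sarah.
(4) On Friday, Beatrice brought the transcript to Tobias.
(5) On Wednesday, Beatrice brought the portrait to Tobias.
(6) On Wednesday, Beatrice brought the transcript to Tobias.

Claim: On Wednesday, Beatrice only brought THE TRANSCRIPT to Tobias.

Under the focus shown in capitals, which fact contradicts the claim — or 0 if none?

Focus (in capitals) is "the transcript" — the thing. "Only" excludes alternative things while holding fixed Beatrice as agent and Tobias as recipient and on Wednesday as setting.
Fact (5) matches on Beatrice as agent and Tobias as recipient and on Wednesday as setting, but has thing = the portrait instead. That refutes the claim.

5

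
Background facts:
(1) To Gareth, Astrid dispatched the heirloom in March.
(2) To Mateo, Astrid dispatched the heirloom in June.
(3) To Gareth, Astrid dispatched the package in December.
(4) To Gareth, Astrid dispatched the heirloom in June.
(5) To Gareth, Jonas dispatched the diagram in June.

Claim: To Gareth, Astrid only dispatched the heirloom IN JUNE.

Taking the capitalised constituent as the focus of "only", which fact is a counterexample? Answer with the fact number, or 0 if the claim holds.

1

The capitals mark "in June" as focus. So "only" rules out other settings, with the rest (same agent, thing, recipient (Astrid / the heirloom / Gareth)) as background.
Fact (1) shares the background but differs in setting (in March) — a counterexample.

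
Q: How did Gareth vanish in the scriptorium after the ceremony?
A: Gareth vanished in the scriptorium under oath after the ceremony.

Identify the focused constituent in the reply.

under oath

The wh-word "how" asks about the manner.
In the answer, "Gareth", "in the scriptorium" and "after the ceremony" are given — repeated from the question.
The constituent filling the manner gap is "under oath"; that is the focus and would carry nuclear stress.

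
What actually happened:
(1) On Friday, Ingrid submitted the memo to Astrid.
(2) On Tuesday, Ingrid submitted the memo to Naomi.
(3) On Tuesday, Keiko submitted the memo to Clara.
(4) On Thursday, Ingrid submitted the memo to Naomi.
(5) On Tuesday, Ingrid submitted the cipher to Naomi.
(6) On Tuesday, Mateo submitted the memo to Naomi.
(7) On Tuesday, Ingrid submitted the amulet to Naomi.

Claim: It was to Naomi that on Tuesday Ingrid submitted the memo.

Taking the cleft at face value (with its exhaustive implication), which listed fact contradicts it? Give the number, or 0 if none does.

The cleft puts "Naomi" in focus and presupposes the open proposition with same agent, thing, setting (Ingrid / the memo / on Tuesday).
The exhaustive reading says no other recipient fits that background.
Every other fact differs from the presupposition on some backgrounded slot, so none challenges the exhaustivity.

0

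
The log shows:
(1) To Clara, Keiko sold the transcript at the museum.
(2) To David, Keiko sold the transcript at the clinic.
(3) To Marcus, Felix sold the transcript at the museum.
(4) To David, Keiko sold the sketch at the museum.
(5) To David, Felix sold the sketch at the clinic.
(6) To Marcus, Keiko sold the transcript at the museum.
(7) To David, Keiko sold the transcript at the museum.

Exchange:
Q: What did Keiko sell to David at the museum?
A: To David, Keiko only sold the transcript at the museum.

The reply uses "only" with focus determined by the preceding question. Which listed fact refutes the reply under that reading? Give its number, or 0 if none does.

4

Answering "What did ...?" puts focus on the thing — here, "the transcript".
So "only" ranges over things; the rest (same agent, recipient, setting (Keiko / David / at the museum)) is presupposed.
Fact (4) shares the background with a different thing (the sketch) — counterexample.
(Fact (1) would refute a reading with focus on the recipient — but that is not what the question asks.)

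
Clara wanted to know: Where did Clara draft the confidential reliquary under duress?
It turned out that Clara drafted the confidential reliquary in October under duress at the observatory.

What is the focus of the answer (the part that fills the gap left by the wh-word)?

at the observatory

The wh-word "where" asks about the location.
In the answer, "Clara", "the confidential reliquary" and "under duress" are given — repeated from the question.
"in October" is also new, but it specifies the time, which is not what the question asks about — so it is not the focus.
The constituent filling the location gap is "at the observatory"; that is the focus.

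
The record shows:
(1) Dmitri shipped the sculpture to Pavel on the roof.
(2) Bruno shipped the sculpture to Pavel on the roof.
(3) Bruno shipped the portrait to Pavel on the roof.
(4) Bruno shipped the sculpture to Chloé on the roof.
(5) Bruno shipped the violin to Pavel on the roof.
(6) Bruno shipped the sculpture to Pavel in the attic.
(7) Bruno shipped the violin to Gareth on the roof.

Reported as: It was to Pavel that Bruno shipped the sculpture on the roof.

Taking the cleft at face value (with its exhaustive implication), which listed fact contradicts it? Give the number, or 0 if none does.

The cleft puts "Pavel" in focus and presupposes the open proposition with Bruno as agent and the sculpture as thing and on the roof as setting.
Exhaustivity: Pavel is the only recipient satisfying that background.
Fact (4) shares the background but with recipient = Chloé; exhaustivity is violated.

4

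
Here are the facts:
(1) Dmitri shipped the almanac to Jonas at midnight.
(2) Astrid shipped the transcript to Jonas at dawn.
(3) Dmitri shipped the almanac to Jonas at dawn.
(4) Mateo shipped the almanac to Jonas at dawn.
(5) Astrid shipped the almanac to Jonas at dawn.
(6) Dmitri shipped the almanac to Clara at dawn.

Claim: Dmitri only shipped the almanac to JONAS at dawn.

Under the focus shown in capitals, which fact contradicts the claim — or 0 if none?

6

Focus (in capitals) is "Jonas" — the recipient. "Only" excludes alternative recipients while holding fixed Dmitri as agent and the almanac as thing and at dawn as setting.
Fact (6) matches on Dmitri as agent and the almanac as thing and at dawn as setting, but has recipient = Clara instead. That refutes the claim.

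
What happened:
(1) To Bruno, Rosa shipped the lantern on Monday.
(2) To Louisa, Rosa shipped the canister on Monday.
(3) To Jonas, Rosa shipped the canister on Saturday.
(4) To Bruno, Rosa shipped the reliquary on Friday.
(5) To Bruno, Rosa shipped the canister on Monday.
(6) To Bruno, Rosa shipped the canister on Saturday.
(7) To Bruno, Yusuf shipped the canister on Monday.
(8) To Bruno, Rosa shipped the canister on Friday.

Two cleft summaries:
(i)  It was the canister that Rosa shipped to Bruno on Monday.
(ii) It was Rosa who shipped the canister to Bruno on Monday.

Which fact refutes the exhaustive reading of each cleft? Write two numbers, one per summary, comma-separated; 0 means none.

(i): focus "the canister". Looking for same agent, recipient, setting (Rosa / Bruno / on Monday) with some other thing — fact (1) has the lantern there. Refuted.
(ii): focus "Rosa". Looking for same thing, recipient, setting (the canister / Bruno / on Monday) with some other agent — fact (7) has Yusuf there. Refuted.

1, 7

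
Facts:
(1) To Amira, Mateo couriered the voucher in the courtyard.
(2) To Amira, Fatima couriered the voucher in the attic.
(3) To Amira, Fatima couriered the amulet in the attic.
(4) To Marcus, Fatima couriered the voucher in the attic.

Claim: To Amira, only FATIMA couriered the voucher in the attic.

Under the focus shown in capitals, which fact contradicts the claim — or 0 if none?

0

The capitals mark "Fatima" as focus. So "only" rules out other agents, with the rest (thing = the voucher, recipient = Amira, setting = in the attic) as background.
Every other fact changes something in the background, not just the agent. Nothing refutes the claim.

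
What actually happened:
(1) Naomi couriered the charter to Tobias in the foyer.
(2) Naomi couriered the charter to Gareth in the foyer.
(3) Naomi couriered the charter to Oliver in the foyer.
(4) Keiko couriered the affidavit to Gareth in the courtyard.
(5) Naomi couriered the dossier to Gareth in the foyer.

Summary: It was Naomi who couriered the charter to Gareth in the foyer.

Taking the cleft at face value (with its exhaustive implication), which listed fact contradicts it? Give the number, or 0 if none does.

0

The cleft puts "Naomi" in focus and presupposes the open proposition with thing = the charter, recipient = Gareth, setting = in the foyer.
Exhaustivity: Naomi is the only agent satisfying that background.
No listed fact matches the background with a different agent. Exhaustivity holds.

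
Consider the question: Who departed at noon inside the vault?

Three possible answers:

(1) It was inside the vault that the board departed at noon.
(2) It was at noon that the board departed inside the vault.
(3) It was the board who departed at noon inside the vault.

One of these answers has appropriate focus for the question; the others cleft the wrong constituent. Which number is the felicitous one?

The question word "who" targets the subject (agent).
Option (1) clefts "inside the vault" — the location, not what was asked.
Option (2) clefts "at noon" — the time, not what was asked.
Option (3) clefts "the board" — that matches what the question asks about.
So the congruent reply is (3).

3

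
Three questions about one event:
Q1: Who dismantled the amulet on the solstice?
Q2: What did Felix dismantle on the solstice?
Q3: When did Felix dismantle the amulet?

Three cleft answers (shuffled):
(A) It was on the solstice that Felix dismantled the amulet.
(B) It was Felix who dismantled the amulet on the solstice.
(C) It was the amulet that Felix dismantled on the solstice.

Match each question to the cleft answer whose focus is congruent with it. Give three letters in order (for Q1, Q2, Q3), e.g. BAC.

BCA

Q1 asks about the subject (agent); cleft (B) focuses "Felix", which is the subject (agent) — so Q1 → B.
Q2 asks about the direct object; cleft (C) focuses "the amulet", which is the direct object — so Q2 → C.
Q3 asks about the time; cleft (A) focuses "on the solstice", which is the time — so Q3 → A.
Mapping: Q1→B, Q2→C, Q3→A.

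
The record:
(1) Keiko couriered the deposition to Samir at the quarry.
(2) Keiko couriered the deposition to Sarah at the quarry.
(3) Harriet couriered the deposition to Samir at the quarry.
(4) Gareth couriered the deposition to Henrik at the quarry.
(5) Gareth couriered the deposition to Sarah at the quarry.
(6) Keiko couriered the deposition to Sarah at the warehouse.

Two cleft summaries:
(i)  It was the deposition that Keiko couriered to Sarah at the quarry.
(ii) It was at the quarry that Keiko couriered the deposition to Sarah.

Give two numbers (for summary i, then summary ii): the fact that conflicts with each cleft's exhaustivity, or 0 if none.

0, 6

Summary (i) focuses "the deposition" (the thing); background agent = Keiko, recipient = Sarah, setting = at the quarry. No fact matches that background with a different thing, so 0.
Summary (ii) focuses "at the quarry" (the setting); background agent = Keiko, thing = the deposition, recipient = Sarah. Fact (6) matches that background with setting = at the warehouse — refutes (ii).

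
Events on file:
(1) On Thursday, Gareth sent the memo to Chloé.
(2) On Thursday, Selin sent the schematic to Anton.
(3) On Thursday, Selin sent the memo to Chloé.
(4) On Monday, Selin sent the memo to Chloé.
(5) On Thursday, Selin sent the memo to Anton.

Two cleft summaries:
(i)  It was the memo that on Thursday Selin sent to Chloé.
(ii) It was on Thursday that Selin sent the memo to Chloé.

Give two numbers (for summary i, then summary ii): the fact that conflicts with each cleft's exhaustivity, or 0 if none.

Summary (i) focuses "the memo" (the thing); background Selin as agent and Chloé as recipient and on Thursday as setting. No fact matches that background with a different thing, so 0.
Summary (ii) focuses "on Thursday" (the setting); background Selin as agent and the memo as thing and Chloé as recipient. Fact (4) matches that background with setting = on Monday — refutes (ii).

0, 4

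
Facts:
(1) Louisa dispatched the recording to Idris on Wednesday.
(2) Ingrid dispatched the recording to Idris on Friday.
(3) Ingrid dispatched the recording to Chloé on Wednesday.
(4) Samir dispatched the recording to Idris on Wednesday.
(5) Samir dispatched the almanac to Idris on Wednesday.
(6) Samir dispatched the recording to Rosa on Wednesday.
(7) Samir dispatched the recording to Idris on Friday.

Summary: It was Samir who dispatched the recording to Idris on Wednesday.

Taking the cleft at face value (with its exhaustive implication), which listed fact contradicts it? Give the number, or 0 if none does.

The cleft puts "Samir" in focus and presupposes the open proposition with same thing, recipient, setting (the recording / Idris / on Wednesday).
Exhaustivity: Samir is the only agent satisfying that background.
But fact (1) also has same thing, recipient, setting (the recording / Idris / on Wednesday), with agent = Louisa — so the exhaustive reading fails.

1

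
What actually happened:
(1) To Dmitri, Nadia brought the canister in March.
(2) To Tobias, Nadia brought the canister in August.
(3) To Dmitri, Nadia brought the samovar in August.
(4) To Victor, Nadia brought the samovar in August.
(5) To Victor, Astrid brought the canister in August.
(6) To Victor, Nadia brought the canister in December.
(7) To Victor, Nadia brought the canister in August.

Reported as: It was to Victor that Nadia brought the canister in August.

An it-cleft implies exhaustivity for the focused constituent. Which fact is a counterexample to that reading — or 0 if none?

Focus of the cleft: "Victor" (the recipient). Presupposed background: Nadia as agent and the canister as thing and in August as setting.
Exhaustivity: Victor is the only recipient satisfying that background.
Fact (2) shares the background but with recipient = Tobias; exhaustivity is violated.

2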